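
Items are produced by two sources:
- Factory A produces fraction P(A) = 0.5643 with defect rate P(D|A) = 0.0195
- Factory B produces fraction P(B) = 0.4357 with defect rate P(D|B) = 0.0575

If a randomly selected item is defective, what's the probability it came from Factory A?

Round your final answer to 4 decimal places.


Let A = from Factory A, D = defective

Given:
- P(A) = 0.5643, P(B) = 0.4357
- P(D|A) = 0.0195, P(D|B) = 0.0575

Step 1: Find P(D)
P(D) = P(D|A)P(A) + P(D|B)P(B)
     = 0.0195 × 0.5643 + 0.0575 × 0.4357
     = 0.01100385 + 0.02505275
     = 0.03605660

Step 2: Apply Bayes' theorem
P(A|D) = P(D|A)P(A) / P(D)
       = 0.01100385 / 0.03605660
       = 0.3052


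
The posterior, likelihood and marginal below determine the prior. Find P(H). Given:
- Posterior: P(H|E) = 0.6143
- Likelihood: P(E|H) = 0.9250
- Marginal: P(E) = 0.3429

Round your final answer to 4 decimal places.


From Bayes' theorem: P(H|E) = P(E|H) × P(H) / P(E)

Rearranging for P(H):
P(H) = P(H|E) × P(E) / P(E|H)
     = 0.6143 × 0.3429 / 0.9250
     = 0.21064347 / 0.9250
     = 0.2277


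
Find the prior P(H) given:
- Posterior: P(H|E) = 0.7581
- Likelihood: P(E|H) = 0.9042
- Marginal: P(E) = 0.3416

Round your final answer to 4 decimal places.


From Bayes' theorem: P(H|E) = P(E|H) × P(H) / P(E)

Rearranging for P(H):
P(H) = P(H|E) × P(E) / P(E|H)
     = 0.7581 × 0.3416 / 0.9042
     = 0.25896696 / 0.9042
     = 0.2864


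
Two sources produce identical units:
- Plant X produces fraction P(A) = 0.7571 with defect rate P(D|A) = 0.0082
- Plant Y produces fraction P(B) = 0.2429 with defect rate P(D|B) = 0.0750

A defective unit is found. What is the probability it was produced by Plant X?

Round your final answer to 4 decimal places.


Let A = from Plant X, D = defective

Given:
- P(A) = 0.7571, P(B) = 0.2429
- P(D|A) = 0.0082, P(D|B) = 0.0750

Step 1: Find P(D)
P(D) = P(D|A)P(A) + P(D|B)P(B)
     = 0.0082 × 0.7571 + 0.0750 × 0.2429
     = 0.00620822 + 0.01821750
     = 0.02442572

Step 2: Apply Bayes' theorem
P(A|D) = P(D|A)P(A) / P(D)
       = 0.00620822 / 0.02442572
       = 0.2542


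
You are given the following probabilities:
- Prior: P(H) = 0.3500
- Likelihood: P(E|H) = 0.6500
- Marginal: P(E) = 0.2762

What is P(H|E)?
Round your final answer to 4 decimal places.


Using Bayes' theorem:

P(H|E) = P(E|H) × P(H) / P(E)
       = 0.6500 × 0.3500 / 0.2762
       = 0.22750000 / 0.2762
       = 0.8237

The evidence strengthens our belief in H.
Prior: 0.3500 → Posterior: 0.8237


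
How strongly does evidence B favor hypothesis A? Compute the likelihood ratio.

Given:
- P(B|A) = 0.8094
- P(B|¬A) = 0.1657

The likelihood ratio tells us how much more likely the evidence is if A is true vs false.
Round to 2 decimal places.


Likelihood Ratio (LR) = P(B|A) / P(B|¬A)

LR = 0.8094 / 0.1657
   = 4.88

The evidence is 4.88 times more likely if A is true than if A is false.
LR > 1, so observing B raises the odds in favor of A.


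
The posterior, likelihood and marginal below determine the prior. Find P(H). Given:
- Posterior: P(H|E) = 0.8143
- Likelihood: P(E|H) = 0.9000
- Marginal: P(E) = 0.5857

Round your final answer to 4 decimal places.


From Bayes' theorem: P(H|E) = P(E|H) × P(H) / P(E)

Rearranging for P(H):
P(H) = P(H|E) × P(E) / P(E|H)
     = 0.8143 × 0.5857 / 0.9000
     = 0.47693551 / 0.9000
     = 0.5299


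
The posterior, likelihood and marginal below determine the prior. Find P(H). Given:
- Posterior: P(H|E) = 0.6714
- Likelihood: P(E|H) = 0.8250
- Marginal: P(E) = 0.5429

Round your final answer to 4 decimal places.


From Bayes' theorem: P(H|E) = P(E|H) × P(H) / P(E)

Rearranging for P(H):
P(H) = P(H|E) × P(E) / P(E|H)
     = 0.6714 × 0.5429 / 0.8250
     = 0.36450306 / 0.8250
     = 0.4418


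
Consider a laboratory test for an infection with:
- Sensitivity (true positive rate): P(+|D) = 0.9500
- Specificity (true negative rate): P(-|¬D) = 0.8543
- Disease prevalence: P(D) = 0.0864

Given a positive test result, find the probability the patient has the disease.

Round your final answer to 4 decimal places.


Let D = has disease, + = positive test

Given:
- P(D) = 0.0864 (prevalence)
- P(+|D) = 0.9500 (sensitivity)
- P(-|¬D) = 0.8543 (specificity)
- P(+|¬D) = 0.1457 (false positive rate = 1 - specificity)

Step 1: Find P(+)
P(+) = P(+|D)P(D) + P(+|¬D)P(¬D)
     = 0.9500 × 0.0864 + 0.1457 × 0.9136
     = 0.08208000 + 0.13311152
     = 0.21519152

Step 2: Apply Bayes' theorem for P(D|+)
P(D|+) = P(+|D)P(D) / P(+)
       = 0.08208000 / 0.21519152
       = 0.3814


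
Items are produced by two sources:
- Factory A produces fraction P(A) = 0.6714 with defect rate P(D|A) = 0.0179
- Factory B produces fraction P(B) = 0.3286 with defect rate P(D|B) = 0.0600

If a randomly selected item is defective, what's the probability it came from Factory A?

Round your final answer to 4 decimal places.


Let A = from Factory A, D = defective

Given:
- P(A) = 0.6714, P(B) = 0.3286
- P(D|A) = 0.0179, P(D|B) = 0.0600

Step 1: Find P(D)
P(D) = P(D|A)P(A) + P(D|B)P(B)
     = 0.0179 × 0.6714 + 0.0600 × 0.3286
     = 0.01201806 + 0.01971600
     = 0.03173406

Step 2: Apply Bayes' theorem
P(A|D) = P(D|A)P(A) / P(D)
       = 0.01201806 / 0.03173406
       = 0.3787


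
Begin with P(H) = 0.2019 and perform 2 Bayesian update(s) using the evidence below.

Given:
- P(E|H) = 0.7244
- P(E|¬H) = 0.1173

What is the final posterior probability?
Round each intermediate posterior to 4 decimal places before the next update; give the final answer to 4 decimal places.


Sequential Bayesian updating:

Initial prior: P(H) = 0.2019

Update 1:
  P(E) = 0.7244 × 0.2019 + 0.1173 × 0.7981 = 0.14625636 + 0.09361713 = 0.23987349
  P(H|E) = 0.14625636 / 0.23987349 = 0.6097

Update 2:
  P(E) = 0.7244 × 0.6097 + 0.1173 × 0.3903 = 0.44166668 + 0.04578219 = 0.48744887
  P(H|E) = 0.44166668 / 0.48744887 = 0.9061

Final posterior: 0.9061


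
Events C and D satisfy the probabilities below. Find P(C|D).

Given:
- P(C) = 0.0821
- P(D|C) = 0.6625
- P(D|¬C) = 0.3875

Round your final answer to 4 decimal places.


Bayes' theorem: P(C|D) = P(D|C) × P(C) / P(D)

Step 1: Calculate P(D) using law of total probability
P(D) = P(D|C)P(C) + P(D|¬C)P(¬C)
     = 0.6625 × 0.0821 + 0.3875 × 0.9179
     = 0.05439125 + 0.35568625
     = 0.41007750

Step 2: Apply Bayes' theorem
P(C|D) = P(D|C) × P(C) / P(D)
       = 0.05439125 / 0.41007750
       = 0.1326


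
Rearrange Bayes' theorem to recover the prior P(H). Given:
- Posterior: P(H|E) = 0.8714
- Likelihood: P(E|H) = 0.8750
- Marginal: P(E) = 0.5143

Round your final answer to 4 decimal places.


From Bayes' theorem: P(H|E) = P(E|H) × P(H) / P(E)

Rearranging for P(H):
P(H) = P(H|E) × P(E) / P(E|H)
     = 0.8714 × 0.5143 / 0.8750
     = 0.44816102 / 0.8750
     = 0.5122


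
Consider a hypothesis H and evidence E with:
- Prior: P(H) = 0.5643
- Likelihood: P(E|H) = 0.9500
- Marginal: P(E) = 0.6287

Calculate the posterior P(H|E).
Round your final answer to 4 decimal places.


Using Bayes' theorem:

P(H|E) = P(E|H) × P(H) / P(E)
       = 0.9500 × 0.5643 / 0.6287
       = 0.53608500 / 0.6287
       = 0.8527

The evidence strengthens our belief in H.
Prior: 0.5643 → Posterior: 0.8527


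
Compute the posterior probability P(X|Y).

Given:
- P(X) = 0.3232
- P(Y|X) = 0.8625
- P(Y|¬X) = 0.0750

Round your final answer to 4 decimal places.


Bayes' theorem: P(X|Y) = P(Y|X) × P(X) / P(Y)

Step 1: Calculate P(Y) using law of total probability
P(Y) = P(Y|X)P(X) + P(Y|¬X)P(¬X)
     = 0.8625 × 0.3232 + 0.0750 × 0.6768
     = 0.27876000 + 0.05076000
     = 0.32952000

Step 2: Apply Bayes' theorem
P(X|Y) = P(Y|X) × P(X) / P(Y)
       = 0.27876000 / 0.32952000
       = 0.8460


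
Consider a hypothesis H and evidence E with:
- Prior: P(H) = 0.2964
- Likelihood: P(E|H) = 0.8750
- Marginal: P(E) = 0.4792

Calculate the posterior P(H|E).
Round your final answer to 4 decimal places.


Using Bayes' theorem:

P(H|E) = P(E|H) × P(H) / P(E)
       = 0.8750 × 0.2964 / 0.4792
       = 0.25935000 / 0.4792
       = 0.5412

The evidence strengthens our belief in H.
Prior: 0.2964 → Posterior: 0.5412


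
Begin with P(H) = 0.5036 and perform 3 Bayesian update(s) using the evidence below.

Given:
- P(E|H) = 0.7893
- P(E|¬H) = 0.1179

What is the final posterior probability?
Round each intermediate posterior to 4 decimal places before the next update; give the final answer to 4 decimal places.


Sequential Bayesian updating:

Initial prior: P(H) = 0.5036

Update 1:
  P(E) = 0.7893 × 0.5036 + 0.1179 × 0.4964 = 0.39749148 + 0.05852556 = 0.45601704
  P(H|E) = 0.39749148 / 0.45601704 = 0.8717

Update 2:
  P(E) = 0.7893 × 0.8717 + 0.1179 × 0.1283 = 0.68803281 + 0.01512657 = 0.70315938
  P(H|E) = 0.68803281 / 0.70315938 = 0.9785

Update 3:
  P(E) = 0.7893 × 0.9785 + 0.1179 × 0.0215 = 0.77233005 + 0.00253485 = 0.77486490
  P(H|E) = 0.77233005 / 0.77486490 = 0.9967

Final posterior: 0.9967


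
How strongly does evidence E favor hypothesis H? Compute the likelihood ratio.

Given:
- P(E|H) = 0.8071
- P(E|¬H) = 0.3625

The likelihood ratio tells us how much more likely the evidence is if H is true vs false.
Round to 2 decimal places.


Likelihood Ratio (LR) = P(E|H) / P(E|¬H)

LR = 0.8071 / 0.3625
   = 2.23

The evidence is 2.23 times more likely if H is true than if H is false.
LR > 1, so observing E raises the odds in favor of H.


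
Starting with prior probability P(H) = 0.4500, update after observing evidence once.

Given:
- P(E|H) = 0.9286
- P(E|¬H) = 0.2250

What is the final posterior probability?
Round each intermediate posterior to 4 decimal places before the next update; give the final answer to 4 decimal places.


Sequential Bayesian updating:

Initial prior: P(H) = 0.4500

Update 1:
  P(E) = 0.9286 × 0.4500 + 0.2250 × 0.5500 = 0.41787000 + 0.12375000 = 0.54162000
  P(H|E) = 0.41787000 / 0.54162000 = 0.7715

Final posterior: 0.7715


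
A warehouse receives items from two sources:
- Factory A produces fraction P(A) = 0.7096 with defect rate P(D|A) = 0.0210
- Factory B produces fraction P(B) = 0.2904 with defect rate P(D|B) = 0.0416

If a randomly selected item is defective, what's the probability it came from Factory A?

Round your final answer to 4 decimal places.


Let A = from Factory A, D = defective

Given:
- P(A) = 0.7096, P(B) = 0.2904
- P(D|A) = 0.0210, P(D|B) = 0.0416

Step 1: Find P(D)
P(D) = P(D|A)P(A) + P(D|B)P(B)
     = 0.0210 × 0.7096 + 0.0416 × 0.2904
     = 0.01490160 + 0.01208064
     = 0.02698224

Step 2: Apply Bayes' theorem
P(A|D) = P(D|A)P(A) / P(D)
       = 0.01490160 / 0.02698224
       = 0.5523


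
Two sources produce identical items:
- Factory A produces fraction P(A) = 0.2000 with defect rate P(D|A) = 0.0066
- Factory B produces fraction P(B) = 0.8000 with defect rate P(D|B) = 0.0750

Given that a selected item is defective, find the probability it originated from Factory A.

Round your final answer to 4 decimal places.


Let A = from Factory A, D = defective

Given:
- P(A) = 0.2000, P(B) = 0.8000
- P(D|A) = 0.0066, P(D|B) = 0.0750

Step 1: Find P(D)
P(D) = P(D|A)P(A) + P(D|B)P(B)
     = 0.0066 × 0.2000 + 0.0750 × 0.8000
     = 0.00132000 + 0.06000000
     = 0.06132000

Step 2: Apply Bayes' theorem
P(A|D) = P(D|A)P(A) / P(D)
       = 0.00132000 / 0.06132000
       = 0.0215


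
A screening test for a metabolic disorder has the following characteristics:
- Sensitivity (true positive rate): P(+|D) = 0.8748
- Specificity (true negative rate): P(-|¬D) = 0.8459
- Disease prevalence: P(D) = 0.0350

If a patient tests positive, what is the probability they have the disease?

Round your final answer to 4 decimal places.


Let D = has disease, + = positive test

Given:
- P(D) = 0.0350 (prevalence)
- P(+|D) = 0.8748 (sensitivity)
- P(-|¬D) = 0.8459 (specificity)
- P(+|¬D) = 0.1541 (false positive rate = 1 - specificity)

Step 1: Find P(+)
P(+) = P(+|D)P(D) + P(+|¬D)P(¬D)
     = 0.8748 × 0.0350 + 0.1541 × 0.9650
     = 0.03061800 + 0.14870650
     = 0.17932450

Step 2: Apply Bayes' theorem for P(D|+)
P(D|+) = P(+|D)P(D) / P(+)
       = 0.03061800 / 0.17932450
       = 0.1707


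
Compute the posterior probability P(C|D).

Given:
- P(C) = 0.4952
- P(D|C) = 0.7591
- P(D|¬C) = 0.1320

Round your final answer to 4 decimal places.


Bayes' theorem: P(C|D) = P(D|C) × P(C) / P(D)

Step 1: Calculate P(D) using law of total probability
P(D) = P(D|C)P(C) + P(D|¬C)P(¬C)
     = 0.7591 × 0.4952 + 0.1320 × 0.5048
     = 0.37590632 + 0.06663360
     = 0.44253992

Step 2: Apply Bayes' theorem
P(C|D) = P(D|C) × P(C) / P(D)
       = 0.37590632 / 0.44253992
       = 0.8494


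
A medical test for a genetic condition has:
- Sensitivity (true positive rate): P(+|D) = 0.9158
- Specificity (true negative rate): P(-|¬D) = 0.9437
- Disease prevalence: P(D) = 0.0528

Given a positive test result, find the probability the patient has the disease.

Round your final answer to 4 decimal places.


Let D = has disease, + = positive test

Given:
- P(D) = 0.0528 (prevalence)
- P(+|D) = 0.9158 (sensitivity)
- P(-|¬D) = 0.9437 (specificity)
- P(+|¬D) = 0.0563 (false positive rate = 1 - specificity)

Step 1: Find P(+)
P(+) = P(+|D)P(D) + P(+|¬D)P(¬D)
     = 0.9158 × 0.0528 + 0.0563 × 0.9472
     = 0.04835424 + 0.05332736
     = 0.10168160

Step 2: Apply Bayes' theorem for P(D|+)
P(D|+) = P(+|D)P(D) / P(+)
       = 0.04835424 / 0.10168160
       = 0.4755


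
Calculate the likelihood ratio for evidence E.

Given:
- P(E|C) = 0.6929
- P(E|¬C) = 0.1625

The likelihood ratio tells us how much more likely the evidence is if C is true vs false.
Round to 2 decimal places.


Likelihood Ratio (LR) = P(E|C) / P(E|¬C)

LR = 0.6929 / 0.1625
   = 4.26

The evidence is 4.26 times more likely if C is true than if C is false.
LR > 1, so observing E raises the odds in favor of C.


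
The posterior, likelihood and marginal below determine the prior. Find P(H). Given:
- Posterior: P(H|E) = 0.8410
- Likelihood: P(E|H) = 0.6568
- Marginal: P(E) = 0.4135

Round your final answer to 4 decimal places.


From Bayes' theorem: P(H|E) = P(E|H) × P(H) / P(E)

Rearranging for P(H):
P(H) = P(H|E) × P(E) / P(E|H)
     = 0.8410 × 0.4135 / 0.6568
     = 0.34775350 / 0.6568
     = 0.5295


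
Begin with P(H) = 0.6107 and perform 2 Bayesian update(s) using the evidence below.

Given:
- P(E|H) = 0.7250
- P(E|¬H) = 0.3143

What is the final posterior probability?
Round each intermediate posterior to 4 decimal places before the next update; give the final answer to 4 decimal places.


Sequential Bayesian updating:

Initial prior: P(H) = 0.6107

Update 1:
  P(E) = 0.7250 × 0.6107 + 0.3143 × 0.3893 = 0.44275750 + 0.12235699 = 0.56511449
  P(H|E) = 0.44275750 / 0.56511449 = 0.7835

Update 2:
  P(E) = 0.7250 × 0.7835 + 0.3143 × 0.2165 = 0.56803750 + 0.06804595 = 0.63608345
  P(H|E) = 0.56803750 / 0.63608345 = 0.8930

Final posterior: 0.8930


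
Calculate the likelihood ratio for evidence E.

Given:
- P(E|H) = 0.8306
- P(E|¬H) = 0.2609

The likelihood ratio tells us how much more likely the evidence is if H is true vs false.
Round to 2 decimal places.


Likelihood Ratio (LR) = P(E|H) / P(E|¬H)

LR = 0.8306 / 0.2609
   = 3.18

The evidence is 3.18 times more likely if H is true than if H is false.
Since LR > 1, the evidence supports H over ¬H.


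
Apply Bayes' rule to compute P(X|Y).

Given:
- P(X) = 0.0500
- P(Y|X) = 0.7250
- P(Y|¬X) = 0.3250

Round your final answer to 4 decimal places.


Bayes' theorem: P(X|Y) = P(Y|X) × P(X) / P(Y)

Step 1: Calculate P(Y) using law of total probability
P(Y) = P(Y|X)P(X) + P(Y|¬X)P(¬X)
     = 0.7250 × 0.0500 + 0.3250 × 0.9500
     = 0.03625000 + 0.30875000
     = 0.34500000

Step 2: Apply Bayes' theorem
P(X|Y) = P(Y|X) × P(X) / P(Y)
       = 0.03625000 / 0.34500000
       = 0.1051


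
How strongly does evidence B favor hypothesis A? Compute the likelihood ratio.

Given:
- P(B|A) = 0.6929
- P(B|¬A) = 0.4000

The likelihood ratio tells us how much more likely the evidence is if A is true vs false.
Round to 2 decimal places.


Likelihood Ratio (LR) = P(B|A) / P(B|¬A)

LR = 0.6929 / 0.4000
   = 1.73

The evidence is 1.73 times more likely if A is true than if A is false.
Because LR exceeds 1, B is evidence for A.


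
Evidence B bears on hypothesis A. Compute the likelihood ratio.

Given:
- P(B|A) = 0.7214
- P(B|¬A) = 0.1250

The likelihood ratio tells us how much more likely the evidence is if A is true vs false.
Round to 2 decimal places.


Likelihood Ratio (LR) = P(B|A) / P(B|¬A)

LR = 0.7214 / 0.1250
   = 5.77

The evidence is 5.77 times more likely if A is true than if A is false.
Because LR exceeds 1, B is evidence for A.


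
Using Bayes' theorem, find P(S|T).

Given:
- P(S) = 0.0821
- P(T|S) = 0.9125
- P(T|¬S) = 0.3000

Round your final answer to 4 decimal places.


Bayes' theorem: P(S|T) = P(T|S) × P(S) / P(T)

Step 1: Calculate P(T) using law of total probability
P(T) = P(T|S)P(S) + P(T|¬S)P(¬S)
     = 0.9125 × 0.0821 + 0.3000 × 0.9179
     = 0.07491625 + 0.27537000
     = 0.35028625

Step 2: Apply Bayes' theorem
P(S|T) = P(T|S) × P(S) / P(T)
       = 0.07491625 / 0.35028625
       = 0.2139


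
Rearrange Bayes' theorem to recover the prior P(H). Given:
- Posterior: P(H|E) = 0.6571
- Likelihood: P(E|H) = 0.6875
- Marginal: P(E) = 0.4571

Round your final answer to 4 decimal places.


From Bayes' theorem: P(H|E) = P(E|H) × P(H) / P(E)

Rearranging for P(H):
P(H) = P(H|E) × P(E) / P(E|H)
     = 0.6571 × 0.4571 / 0.6875
     = 0.30036041 / 0.6875
     = 0.4369


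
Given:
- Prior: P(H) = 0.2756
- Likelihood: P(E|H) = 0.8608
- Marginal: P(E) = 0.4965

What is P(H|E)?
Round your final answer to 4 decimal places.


Using Bayes' theorem:

P(H|E) = P(E|H) × P(H) / P(E)
       = 0.8608 × 0.2756 / 0.4965
       = 0.23723648 / 0.4965
       = 0.4778

The evidence strengthens our belief in H.
Prior: 0.2756 → Posterior: 0.4778


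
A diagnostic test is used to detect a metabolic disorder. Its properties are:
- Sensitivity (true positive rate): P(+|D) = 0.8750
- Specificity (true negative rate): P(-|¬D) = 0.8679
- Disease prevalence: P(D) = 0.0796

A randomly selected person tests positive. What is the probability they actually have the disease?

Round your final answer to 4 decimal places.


Let D = has disease, + = positive test

Given:
- P(D) = 0.0796 (prevalence)
- P(+|D) = 0.8750 (sensitivity)
- P(-|¬D) = 0.8679 (specificity)
- P(+|¬D) = 0.1321 (false positive rate = 1 - specificity)

Step 1: Find P(+)
P(+) = P(+|D)P(D) + P(+|¬D)P(¬D)
     = 0.8750 × 0.0796 + 0.1321 × 0.9204
     = 0.06965000 + 0.12158484
     = 0.19123484

Step 2: Apply Bayes' theorem for P(D|+)
P(D|+) = P(+|D)P(D) / P(+)
       = 0.06965000 / 0.19123484
       = 0.3642


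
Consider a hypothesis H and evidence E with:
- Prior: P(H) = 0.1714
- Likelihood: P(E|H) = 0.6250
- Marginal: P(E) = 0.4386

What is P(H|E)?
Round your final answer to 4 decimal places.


Using Bayes' theorem:

P(H|E) = P(E|H) × P(H) / P(E)
       = 0.6250 × 0.1714 / 0.4386
       = 0.10712500 / 0.4386
       = 0.2442

The evidence strengthens our belief in H.
Prior: 0.1714 → Posterior: 0.2442


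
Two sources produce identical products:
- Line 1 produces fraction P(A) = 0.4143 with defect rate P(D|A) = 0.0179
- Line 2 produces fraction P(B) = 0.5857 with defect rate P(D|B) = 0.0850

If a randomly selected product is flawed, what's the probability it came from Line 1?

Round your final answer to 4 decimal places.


Let A = from Line 1, D = flawed

Given:
- P(A) = 0.4143, P(B) = 0.5857
- P(D|A) = 0.0179, P(D|B) = 0.0850

Step 1: Find P(D)
P(D) = P(D|A)P(A) + P(D|B)P(B)
     = 0.0179 × 0.4143 + 0.0850 × 0.5857
     = 0.00741597 + 0.04978450
     = 0.05720047

Step 2: Apply Bayes' theorem
P(A|D) = P(D|A)P(A) / P(D)
       = 0.00741597 / 0.05720047
       = 0.1296


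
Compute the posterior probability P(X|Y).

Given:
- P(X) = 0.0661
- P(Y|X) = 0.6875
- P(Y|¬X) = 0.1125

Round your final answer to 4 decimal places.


Bayes' theorem: P(X|Y) = P(Y|X) × P(X) / P(Y)

Step 1: Calculate P(Y) using law of total probability
P(Y) = P(Y|X)P(X) + P(Y|¬X)P(¬X)
     = 0.6875 × 0.0661 + 0.1125 × 0.9339
     = 0.04544375 + 0.10506375
     = 0.15050750

Step 2: Apply Bayes' theorem
P(X|Y) = P(Y|X) × P(X) / P(Y)
       = 0.04544375 / 0.15050750
       = 0.3019


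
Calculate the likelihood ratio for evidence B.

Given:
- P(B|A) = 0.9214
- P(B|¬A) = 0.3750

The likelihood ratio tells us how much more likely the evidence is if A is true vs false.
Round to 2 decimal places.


Likelihood Ratio (LR) = P(B|A) / P(B|¬A)

LR = 0.9214 / 0.3750
   = 2.46

The evidence is 2.46 times more likely if A is true than if A is false.
Since LR > 1, the evidence supports A over ¬A.


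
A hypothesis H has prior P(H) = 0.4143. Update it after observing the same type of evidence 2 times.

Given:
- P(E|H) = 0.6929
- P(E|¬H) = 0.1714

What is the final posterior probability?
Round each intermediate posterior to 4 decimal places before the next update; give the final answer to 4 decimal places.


Sequential Bayesian updating:

Initial prior: P(H) = 0.4143

Update 1:
  P(E) = 0.6929 × 0.4143 + 0.1714 × 0.5857 = 0.28706847 + 0.10038898 = 0.38745745
  P(H|E) = 0.28706847 / 0.38745745 = 0.7409

Update 2:
  P(E) = 0.6929 × 0.7409 + 0.1714 × 0.2591 = 0.51336961 + 0.04440974 = 0.55777935
  P(H|E) = 0.51336961 / 0.55777935 = 0.9204

Final posterior: 0.9204


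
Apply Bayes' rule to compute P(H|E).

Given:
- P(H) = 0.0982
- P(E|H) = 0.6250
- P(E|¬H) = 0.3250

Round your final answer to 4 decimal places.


Bayes' theorem: P(H|E) = P(E|H) × P(H) / P(E)

Step 1: Calculate P(E) using law of total probability
P(E) = P(E|H)P(H) + P(E|¬H)P(¬H)
     = 0.6250 × 0.0982 + 0.3250 × 0.9018
     = 0.06137500 + 0.29308500
     = 0.35446000

Step 2: Apply Bayes' theorem
P(H|E) = P(E|H) × P(H) / P(E)
       = 0.06137500 / 0.35446000
       = 0.1732


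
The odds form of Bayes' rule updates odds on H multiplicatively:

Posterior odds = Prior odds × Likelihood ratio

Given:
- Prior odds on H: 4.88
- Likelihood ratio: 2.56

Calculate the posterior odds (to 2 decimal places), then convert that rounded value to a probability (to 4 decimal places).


Step 1: Calculate posterior odds
Posterior odds = Prior odds × LR
               = 4.88 × 2.56
               = 12.49

Step 2: Convert to probability
P(H|E) = Posterior odds / (1 + Posterior odds)
       = 12.49 / (1 + 12.49)
       = 12.49 / 13.49
       = 0.9259

The evidence increased P(H) from 0.8299 to 0.9259.


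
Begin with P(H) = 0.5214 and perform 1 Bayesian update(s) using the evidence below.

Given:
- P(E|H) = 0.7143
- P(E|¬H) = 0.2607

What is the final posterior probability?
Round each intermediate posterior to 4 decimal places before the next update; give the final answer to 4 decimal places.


Sequential Bayesian updating:

Initial prior: P(H) = 0.5214

Update 1:
  P(E) = 0.7143 × 0.5214 + 0.2607 × 0.4786 = 0.37243602 + 0.12477102 = 0.49720704
  P(H|E) = 0.37243602 / 0.49720704 = 0.7491

Final posterior: 0.7491


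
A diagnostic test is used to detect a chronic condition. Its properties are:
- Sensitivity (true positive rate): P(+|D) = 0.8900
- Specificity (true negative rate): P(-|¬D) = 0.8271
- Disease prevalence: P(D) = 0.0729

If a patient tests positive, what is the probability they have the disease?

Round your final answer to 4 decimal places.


Let D = has disease, + = positive test

Given:
- P(D) = 0.0729 (prevalence)
- P(+|D) = 0.8900 (sensitivity)
- P(-|¬D) = 0.8271 (specificity)
- P(+|¬D) = 0.1729 (false positive rate = 1 - specificity)

Step 1: Find P(+)
P(+) = P(+|D)P(D) + P(+|¬D)P(¬D)
     = 0.8900 × 0.0729 + 0.1729 × 0.9271
     = 0.06488100 + 0.16029559
     = 0.22517659

Step 2: Apply Bayes' theorem for P(D|+)
P(D|+) = P(+|D)P(D) / P(+)
       = 0.06488100 / 0.22517659
       = 0.2881


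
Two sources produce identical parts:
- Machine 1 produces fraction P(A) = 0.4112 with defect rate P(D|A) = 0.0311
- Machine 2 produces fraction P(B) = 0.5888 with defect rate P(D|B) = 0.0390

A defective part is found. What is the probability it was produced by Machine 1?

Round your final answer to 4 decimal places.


Let A = from Machine 1, D = defective

Given:
- P(A) = 0.4112, P(B) = 0.5888
- P(D|A) = 0.0311, P(D|B) = 0.0390

Step 1: Find P(D)
P(D) = P(D|A)P(A) + P(D|B)P(B)
     = 0.0311 × 0.4112 + 0.0390 × 0.5888
     = 0.01278832 + 0.02296320
     = 0.03575152

Step 2: Apply Bayes' theorem
P(A|D) = P(D|A)P(A) / P(D)
       = 0.01278832 / 0.03575152
       = 0.3577


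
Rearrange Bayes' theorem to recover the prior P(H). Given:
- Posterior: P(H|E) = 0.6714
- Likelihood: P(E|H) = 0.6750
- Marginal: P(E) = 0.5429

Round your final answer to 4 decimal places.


From Bayes' theorem: P(H|E) = P(E|H) × P(H) / P(E)

Rearranging for P(H):
P(H) = P(H|E) × P(E) / P(E|H)
     = 0.6714 × 0.5429 / 0.6750
     = 0.36450306 / 0.6750
     = 0.5400


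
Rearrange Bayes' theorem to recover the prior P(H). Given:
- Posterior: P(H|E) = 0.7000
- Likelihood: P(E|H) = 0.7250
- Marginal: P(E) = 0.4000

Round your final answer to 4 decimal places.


From Bayes' theorem: P(H|E) = P(E|H) × P(H) / P(E)

Rearranging for P(H):
P(H) = P(H|E) × P(E) / P(E|H)
     = 0.7000 × 0.4000 / 0.7250
     = 0.28000000 / 0.7250
     = 0.3862


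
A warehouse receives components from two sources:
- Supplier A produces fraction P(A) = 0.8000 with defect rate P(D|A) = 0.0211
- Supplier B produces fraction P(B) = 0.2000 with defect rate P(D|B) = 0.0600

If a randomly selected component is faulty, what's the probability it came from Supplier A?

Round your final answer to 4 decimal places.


Let A = from Supplier A, D = faulty

Given:
- P(A) = 0.8000, P(B) = 0.2000
- P(D|A) = 0.0211, P(D|B) = 0.0600

Step 1: Find P(D)
P(D) = P(D|A)P(A) + P(D|B)P(B)
     = 0.0211 × 0.8000 + 0.0600 × 0.2000
     = 0.01688000 + 0.01200000
     = 0.02888000

Step 2: Apply Bayes' theorem
P(A|D) = P(D|A)P(A) / P(D)
       = 0.01688000 / 0.02888000
       = 0.5845


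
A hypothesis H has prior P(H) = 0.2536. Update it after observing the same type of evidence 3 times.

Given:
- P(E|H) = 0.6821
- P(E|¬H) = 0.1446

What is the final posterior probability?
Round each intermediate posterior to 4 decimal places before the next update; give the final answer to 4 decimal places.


Sequential Bayesian updating:

Initial prior: P(H) = 0.2536

Update 1:
  P(E) = 0.6821 × 0.2536 + 0.1446 × 0.7464 = 0.17298056 + 0.10792944 = 0.28091000
  P(H|E) = 0.17298056 / 0.28091000 = 0.6158

Update 2:
  P(E) = 0.6821 × 0.6158 + 0.1446 × 0.3842 = 0.42003718 + 0.05555532 = 0.47559250
  P(H|E) = 0.42003718 / 0.47559250 = 0.8832

Update 3:
  P(E) = 0.6821 × 0.8832 + 0.1446 × 0.1168 = 0.60243072 + 0.01688928 = 0.61932000
  P(H|E) = 0.60243072 / 0.61932000 = 0.9727

Final posterior: 0.9727


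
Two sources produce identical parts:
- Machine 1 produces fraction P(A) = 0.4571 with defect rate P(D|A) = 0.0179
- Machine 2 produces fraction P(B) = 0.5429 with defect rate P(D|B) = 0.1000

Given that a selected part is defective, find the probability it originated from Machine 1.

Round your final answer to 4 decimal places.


Let A = from Machine 1, D = defective

Given:
- P(A) = 0.4571, P(B) = 0.5429
- P(D|A) = 0.0179, P(D|B) = 0.1000

Step 1: Find P(D)
P(D) = P(D|A)P(A) + P(D|B)P(B)
     = 0.0179 × 0.4571 + 0.1000 × 0.5429
     = 0.00818209 + 0.05429000
     = 0.06247209

Step 2: Apply Bayes' theorem
P(A|D) = P(D|A)P(A) / P(D)
       = 0.00818209 / 0.06247209
       = 0.1310


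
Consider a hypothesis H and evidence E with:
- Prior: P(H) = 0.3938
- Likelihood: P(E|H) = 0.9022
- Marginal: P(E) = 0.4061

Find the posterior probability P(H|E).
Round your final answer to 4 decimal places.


Using Bayes' theorem:

P(H|E) = P(E|H) × P(H) / P(E)
       = 0.9022 × 0.3938 / 0.4061
       = 0.35528636 / 0.4061
       = 0.8749

The evidence strengthens our belief in H.
Prior: 0.3938 → Posterior: 0.8749


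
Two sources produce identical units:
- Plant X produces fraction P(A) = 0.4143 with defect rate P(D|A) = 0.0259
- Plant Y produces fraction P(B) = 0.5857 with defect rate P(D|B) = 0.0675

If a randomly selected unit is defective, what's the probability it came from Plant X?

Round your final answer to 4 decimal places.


Let A = from Plant X, D = defective

Given:
- P(A) = 0.4143, P(B) = 0.5857
- P(D|A) = 0.0259, P(D|B) = 0.0675

Step 1: Find P(D)
P(D) = P(D|A)P(A) + P(D|B)P(B)
     = 0.0259 × 0.4143 + 0.0675 × 0.5857
     = 0.01073037 + 0.03953475
     = 0.05026512

Step 2: Apply Bayes' theorem
P(A|D) = P(D|A)P(A) / P(D)
       = 0.01073037 / 0.05026512
       = 0.2135


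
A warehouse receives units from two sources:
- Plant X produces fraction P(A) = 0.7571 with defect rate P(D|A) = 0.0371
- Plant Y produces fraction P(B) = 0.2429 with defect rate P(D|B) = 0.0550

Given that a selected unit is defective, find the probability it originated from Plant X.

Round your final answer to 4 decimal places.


Let A = from Plant X, D = defective

Given:
- P(A) = 0.7571, P(B) = 0.2429
- P(D|A) = 0.0371, P(D|B) = 0.0550

Step 1: Find P(D)
P(D) = P(D|A)P(A) + P(D|B)P(B)
     = 0.0371 × 0.7571 + 0.0550 × 0.2429
     = 0.02808841 + 0.01335950
     = 0.04144791

Step 2: Apply Bayes' theorem
P(A|D) = P(D|A)P(A) / P(D)
       = 0.02808841 / 0.04144791
       = 0.6777


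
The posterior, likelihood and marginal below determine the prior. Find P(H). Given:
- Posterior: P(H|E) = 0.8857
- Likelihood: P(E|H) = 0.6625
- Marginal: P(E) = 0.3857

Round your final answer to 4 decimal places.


From Bayes' theorem: P(H|E) = P(E|H) × P(H) / P(E)

Rearranging for P(H):
P(H) = P(H|E) × P(E) / P(E|H)
     = 0.8857 × 0.3857 / 0.6625
     = 0.34161449 / 0.6625
     = 0.5156


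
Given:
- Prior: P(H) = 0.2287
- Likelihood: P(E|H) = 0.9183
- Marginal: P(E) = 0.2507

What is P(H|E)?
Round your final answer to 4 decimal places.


Using Bayes' theorem:

P(H|E) = P(E|H) × P(H) / P(E)
       = 0.9183 × 0.2287 / 0.2507
       = 0.21001521 / 0.2507
       = 0.8377

The evidence strengthens our belief in H.
Prior: 0.2287 → Posterior: 0.8377


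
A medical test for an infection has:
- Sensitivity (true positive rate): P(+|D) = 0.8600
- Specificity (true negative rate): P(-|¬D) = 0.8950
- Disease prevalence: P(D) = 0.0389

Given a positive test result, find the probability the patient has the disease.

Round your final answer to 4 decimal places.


Let D = has disease, + = positive test

Given:
- P(D) = 0.0389 (prevalence)
- P(+|D) = 0.8600 (sensitivity)
- P(-|¬D) = 0.8950 (specificity)
- P(+|¬D) = 0.1050 (false positive rate = 1 - specificity)

Step 1: Find P(+)
P(+) = P(+|D)P(D) + P(+|¬D)P(¬D)
     = 0.8600 × 0.0389 + 0.1050 × 0.9611
     = 0.03345400 + 0.10091550
     = 0.13436950

Step 2: Apply Bayes' theorem for P(D|+)
P(D|+) = P(+|D)P(D) / P(+)
       = 0.03345400 / 0.13436950
       = 0.2490


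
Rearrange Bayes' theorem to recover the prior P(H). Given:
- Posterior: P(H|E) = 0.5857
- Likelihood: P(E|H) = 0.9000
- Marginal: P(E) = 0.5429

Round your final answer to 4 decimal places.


From Bayes' theorem: P(H|E) = P(E|H) × P(H) / P(E)

Rearranging for P(H):
P(H) = P(H|E) × P(E) / P(E|H)
     = 0.5857 × 0.5429 / 0.9000
     = 0.31797653 / 0.9000
     = 0.3533


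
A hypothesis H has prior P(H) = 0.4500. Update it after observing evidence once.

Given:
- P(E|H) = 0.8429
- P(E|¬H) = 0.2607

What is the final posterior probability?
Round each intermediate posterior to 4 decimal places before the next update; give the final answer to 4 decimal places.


Sequential Bayesian updating:

Initial prior: P(H) = 0.4500

Update 1:
  P(E) = 0.8429 × 0.4500 + 0.2607 × 0.5500 = 0.37930500 + 0.14338500 = 0.52269000
  P(H|E) = 0.37930500 / 0.52269000 = 0.7257

Final posterior: 0.7257


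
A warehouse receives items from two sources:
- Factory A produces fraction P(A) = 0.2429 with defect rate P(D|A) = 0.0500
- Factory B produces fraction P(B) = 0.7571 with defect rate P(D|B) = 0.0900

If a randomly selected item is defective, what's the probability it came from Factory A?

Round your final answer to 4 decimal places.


Let A = from Factory A, D = defective

Given:
- P(A) = 0.2429, P(B) = 0.7571
- P(D|A) = 0.0500, P(D|B) = 0.0900

Step 1: Find P(D)
P(D) = P(D|A)P(A) + P(D|B)P(B)
     = 0.0500 × 0.2429 + 0.0900 × 0.7571
     = 0.01214500 + 0.06813900
     = 0.08028400

Step 2: Apply Bayes' theorem
P(A|D) = P(D|A)P(A) / P(D)
       = 0.01214500 / 0.08028400
       = 0.1513


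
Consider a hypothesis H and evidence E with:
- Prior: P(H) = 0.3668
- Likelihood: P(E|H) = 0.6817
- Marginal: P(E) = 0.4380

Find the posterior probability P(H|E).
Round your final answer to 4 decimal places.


Using Bayes' theorem:

P(H|E) = P(E|H) × P(H) / P(E)
       = 0.6817 × 0.3668 / 0.4380
       = 0.25004756 / 0.4380
       = 0.5709

The evidence strengthens our belief in H.
Prior: 0.3668 → Posterior: 0.5709


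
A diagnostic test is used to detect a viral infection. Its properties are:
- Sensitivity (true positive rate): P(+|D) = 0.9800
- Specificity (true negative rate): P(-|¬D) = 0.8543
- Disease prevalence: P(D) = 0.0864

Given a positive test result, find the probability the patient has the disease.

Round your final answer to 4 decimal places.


Let D = has disease, + = positive test

Given:
- P(D) = 0.0864 (prevalence)
- P(+|D) = 0.9800 (sensitivity)
- P(-|¬D) = 0.8543 (specificity)
- P(+|¬D) = 0.1457 (false positive rate = 1 - specificity)

Step 1: Find P(+)
P(+) = P(+|D)P(D) + P(+|¬D)P(¬D)
     = 0.9800 × 0.0864 + 0.1457 × 0.9136
     = 0.08467200 + 0.13311152
     = 0.21778352

Step 2: Apply Bayes' theorem for P(D|+)
P(D|+) = P(+|D)P(D) / P(+)
       = 0.08467200 / 0.21778352
       = 0.3888


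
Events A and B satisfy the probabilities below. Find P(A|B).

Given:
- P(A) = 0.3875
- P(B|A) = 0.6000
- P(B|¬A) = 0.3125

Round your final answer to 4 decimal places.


Bayes' theorem: P(A|B) = P(B|A) × P(A) / P(B)

Step 1: Calculate P(B) using law of total probability
P(B) = P(B|A)P(A) + P(B|¬A)P(¬A)
     = 0.6000 × 0.3875 + 0.3125 × 0.6125
     = 0.23250000 + 0.19140625
     = 0.42390625

Step 2: Apply Bayes' theorem
P(A|B) = P(B|A) × P(A) / P(B)
       = 0.23250000 / 0.42390625
       = 0.5485


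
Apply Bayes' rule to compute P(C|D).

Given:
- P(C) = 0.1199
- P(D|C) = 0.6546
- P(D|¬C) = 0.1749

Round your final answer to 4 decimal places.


Bayes' theorem: P(C|D) = P(D|C) × P(C) / P(D)

Step 1: Calculate P(D) using law of total probability
P(D) = P(D|C)P(C) + P(D|¬C)P(¬C)
     = 0.6546 × 0.1199 + 0.1749 × 0.8801
     = 0.07848654 + 0.15392949
     = 0.23241603

Step 2: Apply Bayes' theorem
P(C|D) = P(D|C) × P(C) / P(D)
       = 0.07848654 / 0.23241603
       = 0.3377


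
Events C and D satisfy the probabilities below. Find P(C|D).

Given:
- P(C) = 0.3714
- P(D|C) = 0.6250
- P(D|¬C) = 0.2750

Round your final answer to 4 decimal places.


Bayes' theorem: P(C|D) = P(D|C) × P(C) / P(D)

Step 1: Calculate P(D) using law of total probability
P(D) = P(D|C)P(C) + P(D|¬C)P(¬C)
     = 0.6250 × 0.3714 + 0.2750 × 0.6286
     = 0.23212500 + 0.17286500
     = 0.40499000

Step 2: Apply Bayes' theorem
P(C|D) = P(D|C) × P(C) / P(D)
       = 0.23212500 / 0.40499000
       = 0.5732


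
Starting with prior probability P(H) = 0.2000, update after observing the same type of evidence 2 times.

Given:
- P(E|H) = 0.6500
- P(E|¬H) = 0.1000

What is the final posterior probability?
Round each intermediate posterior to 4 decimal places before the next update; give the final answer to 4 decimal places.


Sequential Bayesian updating:

Initial prior: P(H) = 0.2000

Update 1:
  P(E) = 0.6500 × 0.2000 + 0.1000 × 0.8000 = 0.13000000 + 0.08000000 = 0.21000000
  P(H|E) = 0.13000000 / 0.21000000 = 0.6190

Update 2:
  P(E) = 0.6500 × 0.6190 + 0.1000 × 0.3810 = 0.40235000 + 0.03810000 = 0.44045000
  P(H|E) = 0.40235000 / 0.44045000 = 0.9135

Final posterior: 0.9135


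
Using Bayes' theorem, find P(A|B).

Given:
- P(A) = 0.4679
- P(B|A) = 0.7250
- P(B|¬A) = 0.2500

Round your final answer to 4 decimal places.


Bayes' theorem: P(A|B) = P(B|A) × P(A) / P(B)

Step 1: Calculate P(B) using law of total probability
P(B) = P(B|A)P(A) + P(B|¬A)P(¬A)
     = 0.7250 × 0.4679 + 0.2500 × 0.5321
     = 0.33922750 + 0.13302500
     = 0.47225250

Step 2: Apply Bayes' theorem
P(A|B) = P(B|A) × P(A) / P(B)
       = 0.33922750 / 0.47225250
       = 0.7183


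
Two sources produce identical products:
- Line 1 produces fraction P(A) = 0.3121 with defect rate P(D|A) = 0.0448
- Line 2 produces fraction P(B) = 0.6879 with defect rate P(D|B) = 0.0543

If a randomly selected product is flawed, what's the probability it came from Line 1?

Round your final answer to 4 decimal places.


Let A = from Line 1, D = flawed

Given:
- P(A) = 0.3121, P(B) = 0.6879
- P(D|A) = 0.0448, P(D|B) = 0.0543

Step 1: Find P(D)
P(D) = P(D|A)P(A) + P(D|B)P(B)
     = 0.0448 × 0.3121 + 0.0543 × 0.6879
     = 0.01398208 + 0.03735297
     = 0.05133505

Step 2: Apply Bayes' theorem
P(A|D) = P(D|A)P(A) / P(D)
       = 0.01398208 / 0.05133505
       = 0.2724


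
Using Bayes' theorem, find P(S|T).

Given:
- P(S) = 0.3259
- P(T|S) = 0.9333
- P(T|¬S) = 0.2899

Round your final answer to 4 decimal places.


Bayes' theorem: P(S|T) = P(T|S) × P(S) / P(T)

Step 1: Calculate P(T) using law of total probability
P(T) = P(T|S)P(S) + P(T|¬S)P(¬S)
     = 0.9333 × 0.3259 + 0.2899 × 0.6741
     = 0.30416247 + 0.19542159
     = 0.49958406

Step 2: Apply Bayes' theorem
P(S|T) = P(T|S) × P(S) / P(T)
       = 0.30416247 / 0.49958406
       = 0.6088


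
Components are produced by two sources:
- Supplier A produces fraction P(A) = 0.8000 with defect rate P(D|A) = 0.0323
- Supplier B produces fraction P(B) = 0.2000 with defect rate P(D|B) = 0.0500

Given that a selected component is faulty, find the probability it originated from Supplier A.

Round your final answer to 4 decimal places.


Let A = from Supplier A, D = faulty

Given:
- P(A) = 0.8000, P(B) = 0.2000
- P(D|A) = 0.0323, P(D|B) = 0.0500

Step 1: Find P(D)
P(D) = P(D|A)P(A) + P(D|B)P(B)
     = 0.0323 × 0.8000 + 0.0500 × 0.2000
     = 0.02584000 + 0.01000000
     = 0.03584000

Step 2: Apply Bayes' theorem
P(A|D) = P(D|A)P(A) / P(D)
       = 0.02584000 / 0.03584000
       = 0.7210


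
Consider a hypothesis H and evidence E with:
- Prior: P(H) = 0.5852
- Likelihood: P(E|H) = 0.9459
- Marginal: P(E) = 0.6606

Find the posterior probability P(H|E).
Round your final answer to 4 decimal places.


Using Bayes' theorem:

P(H|E) = P(E|H) × P(H) / P(E)
       = 0.9459 × 0.5852 / 0.6606
       = 0.55354068 / 0.6606
       = 0.8379

The evidence strengthens our belief in H.
Prior: 0.5852 → Posterior: 0.8379


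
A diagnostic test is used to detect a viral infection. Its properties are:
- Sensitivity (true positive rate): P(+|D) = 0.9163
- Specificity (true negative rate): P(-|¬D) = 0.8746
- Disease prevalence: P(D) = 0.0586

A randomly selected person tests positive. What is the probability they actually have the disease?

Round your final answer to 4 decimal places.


Let D = has disease, + = positive test

Given:
- P(D) = 0.0586 (prevalence)
- P(+|D) = 0.9163 (sensitivity)
- P(-|¬D) = 0.8746 (specificity)
- P(+|¬D) = 0.1254 (false positive rate = 1 - specificity)

Step 1: Find P(+)
P(+) = P(+|D)P(D) + P(+|¬D)P(¬D)
     = 0.9163 × 0.0586 + 0.1254 × 0.9414
     = 0.05369518 + 0.11805156
     = 0.17174674

Step 2: Apply Bayes' theorem for P(D|+)
P(D|+) = P(+|D)P(D) / P(+)
       = 0.05369518 / 0.17174674
       = 0.3126


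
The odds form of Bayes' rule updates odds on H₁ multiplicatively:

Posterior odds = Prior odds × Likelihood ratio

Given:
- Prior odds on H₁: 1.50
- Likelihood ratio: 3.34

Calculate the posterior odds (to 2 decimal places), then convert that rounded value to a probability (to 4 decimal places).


Step 1: Calculate posterior odds
Posterior odds = Prior odds × LR
               = 1.50 × 3.34
               = 5.01

Step 2: Convert to probability
P(H₁|E) = Posterior odds / (1 + Posterior odds)
       = 5.01 / (1 + 5.01)
       = 5.01 / 6.01
       = 0.8336

The evidence increased P(H₁) from 0.6000 to 0.8336.
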